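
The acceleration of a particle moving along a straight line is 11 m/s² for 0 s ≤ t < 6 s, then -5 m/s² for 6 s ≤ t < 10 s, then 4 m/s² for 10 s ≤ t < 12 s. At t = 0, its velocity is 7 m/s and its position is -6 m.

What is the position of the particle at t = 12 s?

On each constant-a segment, Δv = aΔt and Δx = v₀Δt + ½aΔt²; chain segment to segment.
0–6 s: v starts 7 m/s; Δx = 7·6 + ½·11·6² = 240 m; v ends 73 m/s.
6–10 s: v starts 73 m/s; Δx = 73·4 + ½·-5·4² = 252 m; v ends 53 m/s.
10–12 s: v starts 53 m/s; Δx = 53·2 + ½·4·2² = 114 m; v ends 61 m/s.
x(12) = -6 + Σ Δx = 600 m.

600 m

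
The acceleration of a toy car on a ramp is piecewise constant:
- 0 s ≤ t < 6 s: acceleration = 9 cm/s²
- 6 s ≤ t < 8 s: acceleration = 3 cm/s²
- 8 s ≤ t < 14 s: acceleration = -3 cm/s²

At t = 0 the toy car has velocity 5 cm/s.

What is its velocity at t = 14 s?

Δv equals the area under the a-t graph; then v = v₀ + Δv.
0–6 s: 9 × 6 = 54 cm/s
6–8 s: 3 × 2 = 6 cm/s
8–14 s: -3 × 6 = -18 cm/s
Δv = 42 cm/s, so v(14) = 5 + (42) = 47 cm/s.

47 cm/s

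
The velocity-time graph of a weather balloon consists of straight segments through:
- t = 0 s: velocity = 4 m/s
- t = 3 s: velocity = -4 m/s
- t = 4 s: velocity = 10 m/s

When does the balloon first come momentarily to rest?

t = 1.5 s

v changes sign on 0–3 s (from 4 to -4); the graph is linear there, so v = 0 at t = 0 + (-4)·(3 − 0)/(-4 − 4) = 1.5 s.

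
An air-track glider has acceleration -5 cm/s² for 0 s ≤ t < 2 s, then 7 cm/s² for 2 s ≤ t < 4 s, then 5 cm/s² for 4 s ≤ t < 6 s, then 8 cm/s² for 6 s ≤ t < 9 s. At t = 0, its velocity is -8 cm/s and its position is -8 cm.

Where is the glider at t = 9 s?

On each constant-a segment, Δv = aΔt and Δx = v₀Δt + ½aΔt²; chain segment to segment.
0–2 s: v starts -8 cm/s; Δx = -8·2 + ½·-5·2² = -26 cm; v ends -18 cm/s.
2–4 s: v starts -18 cm/s; Δx = -18·2 + ½·7·2² = -22 cm; v ends -4 cm/s.
4–6 s: v starts -4 cm/s; Δx = -4·2 + ½·5·2² = 2 cm; v ends 6 cm/s.
6–9 s: v starts 6 cm/s; Δx = 6·3 + ½·8·3² = 54 cm; v ends 30 cm/s.
x(9) = -8 + Σ Δx = 0 cm.

0 cm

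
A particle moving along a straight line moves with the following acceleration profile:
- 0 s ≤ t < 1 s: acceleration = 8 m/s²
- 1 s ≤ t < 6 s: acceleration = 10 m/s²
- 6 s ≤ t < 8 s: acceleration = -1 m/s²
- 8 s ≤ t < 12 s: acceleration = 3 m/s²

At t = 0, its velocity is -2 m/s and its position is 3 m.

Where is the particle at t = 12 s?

On each constant-a segment, Δv = aΔt and Δx = v₀Δt + ½aΔt²; chain segment to segment.
0–1 s: v starts -2 m/s; Δx = -2·1 + ½·8·1² = 2 m; v ends 6 m/s.
1–6 s: v starts 6 m/s; Δx = 6·5 + ½·10·5² = 155 m; v ends 56 m/s.
6–8 s: v starts 56 m/s; Δx = 56·2 + ½·-1·2² = 110 m; v ends 54 m/s.
8–12 s: v starts 54 m/s; Δx = 54·4 + ½·3·4² = 240 m; v ends 66 m/s.
x(12) = 3 + Σ Δx = 510 m.

510 m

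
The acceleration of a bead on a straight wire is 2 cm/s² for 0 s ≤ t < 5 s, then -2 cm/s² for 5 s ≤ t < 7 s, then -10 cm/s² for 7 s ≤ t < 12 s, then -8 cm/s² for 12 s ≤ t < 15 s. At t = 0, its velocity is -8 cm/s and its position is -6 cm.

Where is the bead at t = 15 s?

-348 cm

On each constant-a segment, Δv = aΔt and Δx = v₀Δt + ½aΔt²; chain segment to segment.
0–5 s: v starts -8 cm/s; Δx = -8·5 + ½·2·5² = -15 cm; v ends 2 cm/s.
5–7 s: v starts 2 cm/s; Δx = 2·2 + ½·-2·2² = 0 cm; v ends -2 cm/s.
7–12 s: v starts -2 cm/s; Δx = -2·5 + ½·-10·5² = -135 cm; v ends -52 cm/s.
12–15 s: v starts -52 cm/s; Δx = -52·3 + ½·-8·3² = -192 cm; v ends -76 cm/s.
x(15) = -6 + Σ Δx = -348 cm.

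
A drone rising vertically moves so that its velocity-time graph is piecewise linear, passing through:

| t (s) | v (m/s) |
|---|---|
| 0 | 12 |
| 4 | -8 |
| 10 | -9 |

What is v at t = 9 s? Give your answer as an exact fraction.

-53/6 m/s

On 4–10 s the graph is linear from -8 to -9 m/s: v(9) = -8 + (-9 − -8)·(9 − 4)/(10 − 4) = -53/6 m/s.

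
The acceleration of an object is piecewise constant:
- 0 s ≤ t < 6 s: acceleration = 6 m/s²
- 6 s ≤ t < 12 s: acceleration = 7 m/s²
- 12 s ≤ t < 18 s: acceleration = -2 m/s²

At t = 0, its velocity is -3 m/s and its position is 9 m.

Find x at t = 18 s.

On each constant-a segment, Δv = aΔt and Δx = v₀Δt + ½aΔt²; chain segment to segment.
0–6 s: v starts -3 m/s; Δx = -3·6 + ½·6·6² = 90 m; v ends 33 m/s.
6–12 s: v starts 33 m/s; Δx = 33·6 + ½·7·6² = 324 m; v ends 75 m/s.
12–18 s: v starts 75 m/s; Δx = 75·6 + ½·-2·6² = 414 m; v ends 63 m/s.
x(18) = 9 + Σ Δx = 837 m.

837 m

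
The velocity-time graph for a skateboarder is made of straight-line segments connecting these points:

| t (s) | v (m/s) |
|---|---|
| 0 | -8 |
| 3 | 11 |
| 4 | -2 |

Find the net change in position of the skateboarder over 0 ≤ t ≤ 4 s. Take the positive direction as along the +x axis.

Displacement is the signed area under the v-t curve.
0–3 s: ½(-8 + 11)(3) = 4.5 m
3–4 s: ½(11 + -2)(1) = 4.5 m
Net displacement = 9 m

9 m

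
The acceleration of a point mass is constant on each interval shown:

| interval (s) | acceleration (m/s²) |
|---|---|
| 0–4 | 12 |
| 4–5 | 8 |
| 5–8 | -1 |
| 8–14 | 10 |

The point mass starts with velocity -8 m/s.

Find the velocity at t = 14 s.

Δv equals the area under the a-t graph; then v = v₀ + Δv.
0–4 s: 12 × 4 = 48 m/s
4–5 s: 8 × 1 = 8 m/s
5–8 s: -1 × 3 = -3 m/s
8–14 s: 10 × 6 = 60 m/s
Δv = 113 m/s, so v(14) = -8 + (113) = 105 m/s.

105 m/s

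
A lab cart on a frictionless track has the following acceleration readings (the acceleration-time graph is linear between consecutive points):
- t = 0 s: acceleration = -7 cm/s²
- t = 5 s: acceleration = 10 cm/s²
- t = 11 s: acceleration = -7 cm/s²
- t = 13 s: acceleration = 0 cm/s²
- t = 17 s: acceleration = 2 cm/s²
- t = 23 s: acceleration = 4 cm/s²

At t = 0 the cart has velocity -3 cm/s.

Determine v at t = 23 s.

28.5 cm/s

Δv equals the area under the a-t graph; then v = v₀ + Δv.
0–5 s: ½(-7 + 10)(5) = 7.5 cm/s
5–11 s: ½(10 + -7)(6) = 9 cm/s
11–13 s: ½(-7 + 0)(2) = -7 cm/s
13–17 s: ½(0 + 2)(4) = 4 cm/s
17–23 s: ½(2 + 4)(6) = 18 cm/s
Δv = 31.5 cm/s, so v(23) = -3 + (31.5) = 28.5 cm/s.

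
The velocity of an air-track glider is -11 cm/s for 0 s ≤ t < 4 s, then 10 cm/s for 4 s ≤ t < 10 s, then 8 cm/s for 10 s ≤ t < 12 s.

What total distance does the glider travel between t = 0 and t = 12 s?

120 cm

Total distance travelled is ∫|v| dt — sum the magnitudes of each area piece.
0–4 s: |-11| × 4 = 44 cm
4–10 s: |10| × 6 = 60 cm
10–12 s: |8| × 2 = 16 cm
Total distance = 120 cm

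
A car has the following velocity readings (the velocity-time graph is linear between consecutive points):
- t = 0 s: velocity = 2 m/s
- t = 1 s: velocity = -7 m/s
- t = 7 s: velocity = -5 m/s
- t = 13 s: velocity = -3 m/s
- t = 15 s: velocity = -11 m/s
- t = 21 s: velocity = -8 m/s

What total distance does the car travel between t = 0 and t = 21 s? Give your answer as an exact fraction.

2411/18 m

Distance (not displacement) is the total path length: add the absolute areas under v-t.
0–1 s: v = 0 at t = 2/9 s; triangle areas 2/9 + 49/18 = 53/18 m
1–7 s: |½(-7 + -5)(6)| = 36 m
7–13 s: |½(-5 + -3)(6)| = 24 m
13–15 s: |½(-3 + -11)(2)| = 14 m
15–21 s: |½(-11 + -8)(6)| = 57 m
Total distance = 2411/18 m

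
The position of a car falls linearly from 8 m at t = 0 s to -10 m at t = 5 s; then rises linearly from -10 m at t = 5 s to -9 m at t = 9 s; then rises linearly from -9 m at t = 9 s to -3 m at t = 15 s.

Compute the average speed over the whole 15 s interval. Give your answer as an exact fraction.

Average speed = (total path length)/(elapsed time); on a piecewise-linear x-t graph the path length is Σ|Δx|.
0–5 s: |Δx| = |-10 − 8| = 18 m
5–9 s: |Δx| = |-9 − -10| = 1 m
9–15 s: |Δx| = |-3 − -9| = 6 m
Total path = 25 m; average speed = 25/15 = 5/3 m/s.

5/3 m/s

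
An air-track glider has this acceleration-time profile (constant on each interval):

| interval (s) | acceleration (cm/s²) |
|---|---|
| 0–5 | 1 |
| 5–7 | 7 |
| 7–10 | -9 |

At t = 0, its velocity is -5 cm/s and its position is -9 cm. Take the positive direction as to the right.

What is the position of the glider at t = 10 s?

-6 cm

On each constant-a segment, Δv = aΔt and Δx = v₀Δt + ½aΔt²; chain segment to segment.
0–5 s: v starts -5 cm/s; Δx = -5·5 + ½·1·5² = -12.5 cm; v ends 0 cm/s.
5–7 s: v starts 0 cm/s; Δx = 0·2 + ½·7·2² = 14 cm; v ends 14 cm/s.
7–10 s: v starts 14 cm/s; Δx = 14·3 + ½·-9·3² = 1.5 cm; v ends -13 cm/s.
x(10) = -9 + Σ Δx = -6 cm.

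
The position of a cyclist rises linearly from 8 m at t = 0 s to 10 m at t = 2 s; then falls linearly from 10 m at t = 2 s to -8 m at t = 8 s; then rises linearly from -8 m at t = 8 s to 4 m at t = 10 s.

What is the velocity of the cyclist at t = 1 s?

1 m/s

Velocity is the slope of the x-t graph on 0–2 s: (10 − 8)/(2 − 0) = 1 m/s.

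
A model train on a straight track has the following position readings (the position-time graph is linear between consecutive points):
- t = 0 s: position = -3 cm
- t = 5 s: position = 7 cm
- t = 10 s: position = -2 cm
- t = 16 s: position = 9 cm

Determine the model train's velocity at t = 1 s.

Velocity is the slope of the x-t graph on 0–5 s: (7 − -3)/(5 − 0) = 2 cm/s.

2 cm/s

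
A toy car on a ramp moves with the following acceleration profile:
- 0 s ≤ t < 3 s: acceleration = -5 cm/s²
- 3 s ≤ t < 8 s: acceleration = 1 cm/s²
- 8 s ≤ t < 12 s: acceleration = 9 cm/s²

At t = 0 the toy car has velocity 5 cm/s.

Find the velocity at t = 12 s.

Δv equals the area under the a-t graph; then v = v₀ + Δv.
0–3 s: -5 × 3 = -15 cm/s
3–8 s: 1 × 5 = 5 cm/s
8–12 s: 9 × 4 = 36 cm/s
Δv = 26 cm/s, so v(12) = 5 + (26) = 31 cm/s.

31 cm/s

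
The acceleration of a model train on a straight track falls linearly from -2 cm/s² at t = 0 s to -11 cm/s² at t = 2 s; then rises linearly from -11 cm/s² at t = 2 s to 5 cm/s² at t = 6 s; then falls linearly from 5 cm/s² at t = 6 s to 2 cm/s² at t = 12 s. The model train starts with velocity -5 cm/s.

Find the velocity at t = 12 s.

-9 cm/s

Δv equals the area under the a-t graph; then v = v₀ + Δv.
0–2 s: ½(-2 + -11)(2) = -13 cm/s
2–6 s: ½(-11 + 5)(4) = -12 cm/s
6–12 s: ½(5 + 2)(6) = 21 cm/s
Δv = -4 cm/s, so v(12) = -5 + (-4) = -9 cm/s.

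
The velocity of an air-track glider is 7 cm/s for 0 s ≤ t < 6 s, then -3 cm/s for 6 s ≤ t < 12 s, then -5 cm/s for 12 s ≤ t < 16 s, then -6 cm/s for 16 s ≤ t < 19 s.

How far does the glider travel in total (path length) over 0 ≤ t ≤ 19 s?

Distance (not displacement) is the total path length: add the absolute areas under v-t.
0–6 s: |7| × 6 = 42 cm
6–12 s: |-3| × 6 = 18 cm
12–16 s: |-5| × 4 = 20 cm
16–19 s: |-6| × 3 = 18 cm
Total distance = 98 cm

98 cm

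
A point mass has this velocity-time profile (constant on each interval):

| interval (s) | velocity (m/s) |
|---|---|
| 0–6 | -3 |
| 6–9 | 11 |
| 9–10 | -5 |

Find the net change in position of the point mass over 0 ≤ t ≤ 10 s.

Net displacement equals the area under the velocity-time graph (areas below the axis count negative).
0–6 s: -3 × 6 = -18 m
6–9 s: 11 × 3 = 33 m
9–10 s: -5 × 1 = -5 m
Net displacement = 10 m

10 m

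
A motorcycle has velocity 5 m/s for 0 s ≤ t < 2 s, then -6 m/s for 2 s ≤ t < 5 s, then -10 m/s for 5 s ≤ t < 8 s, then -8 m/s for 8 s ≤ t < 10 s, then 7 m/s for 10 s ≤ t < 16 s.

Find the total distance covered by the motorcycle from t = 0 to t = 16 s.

Distance (not displacement) is the total path length: add the absolute areas under v-t.
0–2 s: |5| × 2 = 10 m
2–5 s: |-6| × 3 = 18 m
5–8 s: |-10| × 3 = 30 m
8–10 s: |-8| × 2 = 16 m
10–16 s: |7| × 6 = 42 m
Total distance = 116 m

116 m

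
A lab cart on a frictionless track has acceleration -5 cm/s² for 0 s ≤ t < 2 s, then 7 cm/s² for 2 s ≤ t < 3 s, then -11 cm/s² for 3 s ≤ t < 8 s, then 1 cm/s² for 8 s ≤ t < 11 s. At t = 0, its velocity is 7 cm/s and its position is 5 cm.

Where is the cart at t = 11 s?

-256.5 cm

On each constant-a segment, Δv = aΔt and Δx = v₀Δt + ½aΔt²; chain segment to segment.
0–2 s: v starts 7 cm/s; Δx = 7·2 + ½·-5·2² = 4 cm; v ends -3 cm/s.
2–3 s: v starts -3 cm/s; Δx = -3·1 + ½·7·1² = 0.5 cm; v ends 4 cm/s.
3–8 s: v starts 4 cm/s; Δx = 4·5 + ½·-11·5² = -117.5 cm; v ends -51 cm/s.
8–11 s: v starts -51 cm/s; Δx = -51·3 + ½·1·3² = -148.5 cm; v ends -48 cm/s.
x(11) = 5 + Σ Δx = -256.5 cm.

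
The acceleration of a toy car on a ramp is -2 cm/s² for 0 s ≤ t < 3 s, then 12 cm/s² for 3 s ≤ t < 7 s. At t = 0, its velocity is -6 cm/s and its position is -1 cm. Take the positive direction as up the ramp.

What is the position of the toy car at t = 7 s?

On each constant-a segment, Δv = aΔt and Δx = v₀Δt + ½aΔt²; chain segment to segment.
0–3 s: v starts -6 cm/s; Δx = -6·3 + ½·-2·3² = -27 cm; v ends -12 cm/s.
3–7 s: v starts -12 cm/s; Δx = -12·4 + ½·12·4² = 48 cm; v ends 36 cm/s.
x(7) = -1 + Σ Δx = 20 cm.

20 cm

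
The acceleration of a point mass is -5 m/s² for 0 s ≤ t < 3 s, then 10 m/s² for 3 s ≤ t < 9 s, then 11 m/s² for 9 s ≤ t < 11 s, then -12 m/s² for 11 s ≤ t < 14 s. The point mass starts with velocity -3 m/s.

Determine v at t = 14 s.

Δv equals the area under the a-t graph; then v = v₀ + Δv.
0–3 s: -5 × 3 = -15 m/s
3–9 s: 10 × 6 = 60 m/s
9–11 s: 11 × 2 = 22 m/s
11–14 s: -12 × 3 = -36 m/s
Δv = 31 m/s, so v(14) = -3 + (31) = 28 m/s.

28 m/s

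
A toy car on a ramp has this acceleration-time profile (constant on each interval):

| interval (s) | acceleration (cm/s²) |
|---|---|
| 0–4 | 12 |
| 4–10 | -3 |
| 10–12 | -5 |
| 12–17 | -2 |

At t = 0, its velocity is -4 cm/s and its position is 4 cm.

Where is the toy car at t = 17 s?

On each constant-a segment, Δv = aΔt and Δx = v₀Δt + ½aΔt²; chain segment to segment.
0–4 s: v starts -4 cm/s; Δx = -4·4 + ½·12·4² = 80 cm; v ends 44 cm/s.
4–10 s: v starts 44 cm/s; Δx = 44·6 + ½·-3·6² = 210 cm; v ends 26 cm/s.
10–12 s: v starts 26 cm/s; Δx = 26·2 + ½·-5·2² = 42 cm; v ends 16 cm/s.
12–17 s: v starts 16 cm/s; Δx = 16·5 + ½·-2·5² = 55 cm; v ends 6 cm/s.
x(17) = 4 + Σ Δx = 391 cm.

391 cm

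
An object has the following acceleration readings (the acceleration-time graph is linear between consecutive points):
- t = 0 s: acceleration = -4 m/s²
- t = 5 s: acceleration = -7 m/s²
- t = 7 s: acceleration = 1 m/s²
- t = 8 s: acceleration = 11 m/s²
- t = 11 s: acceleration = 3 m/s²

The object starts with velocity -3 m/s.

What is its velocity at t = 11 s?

Δv equals the area under the a-t graph; then v = v₀ + Δv.
0–5 s: ½(-4 + -7)(5) = -27.5 m/s
5–7 s: ½(-7 + 1)(2) = -6 m/s
7–8 s: ½(1 + 11)(1) = 6 m/s
8–11 s: ½(11 + 3)(3) = 21 m/s
Δv = -6.5 m/s, so v(11) = -3 + (-6.5) = -9.5 m/s.

-9.5 m/s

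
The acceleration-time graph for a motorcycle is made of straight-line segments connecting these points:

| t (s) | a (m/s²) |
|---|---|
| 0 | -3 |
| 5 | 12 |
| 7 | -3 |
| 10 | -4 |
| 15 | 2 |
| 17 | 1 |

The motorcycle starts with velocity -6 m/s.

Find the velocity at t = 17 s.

Δv equals the area under the a-t graph; then v = v₀ + Δv.
0–5 s: ½(-3 + 12)(5) = 22.5 m/s
5–7 s: ½(12 + -3)(2) = 9 m/s
7–10 s: ½(-3 + -4)(3) = -10.5 m/s
10–15 s: ½(-4 + 2)(5) = -5 m/s
15–17 s: ½(2 + 1)(2) = 3 m/s
Δv = 19 m/s, so v(17) = -6 + (19) = 13 m/s.

13 m/s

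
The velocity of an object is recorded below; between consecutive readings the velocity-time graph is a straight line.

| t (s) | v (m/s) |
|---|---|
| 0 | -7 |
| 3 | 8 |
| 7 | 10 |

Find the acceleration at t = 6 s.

Acceleration is the slope of the v-t graph on 3–7 s: (10 − 8)/(7 − 3) = 0.5 m/s².

0.5 m/s²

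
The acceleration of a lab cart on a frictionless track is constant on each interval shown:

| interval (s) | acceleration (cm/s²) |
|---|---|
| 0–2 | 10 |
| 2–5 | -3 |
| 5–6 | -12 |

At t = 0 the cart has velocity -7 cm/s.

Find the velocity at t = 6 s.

-8 cm/s

Δv equals the area under the a-t graph; then v = v₀ + Δv.
0–2 s: 10 × 2 = 20 cm/s
2–5 s: -3 × 3 = -9 cm/s
5–6 s: -12 × 1 = -12 cm/s
Δv = -1 cm/s, so v(6) = -7 + (-1) = -8 cm/s.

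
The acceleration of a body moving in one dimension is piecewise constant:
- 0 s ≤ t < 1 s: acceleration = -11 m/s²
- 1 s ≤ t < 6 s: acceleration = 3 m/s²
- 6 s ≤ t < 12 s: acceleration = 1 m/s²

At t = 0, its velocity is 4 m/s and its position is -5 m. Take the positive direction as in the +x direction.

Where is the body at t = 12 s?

On each constant-a segment, Δv = aΔt and Δx = v₀Δt + ½aΔt²; chain segment to segment.
0–1 s: v starts 4 m/s; Δx = 4·1 + ½·-11·1² = -1.5 m; v ends -7 m/s.
1–6 s: v starts -7 m/s; Δx = -7·5 + ½·3·5² = 2.5 m; v ends 8 m/s.
6–12 s: v starts 8 m/s; Δx = 8·6 + ½·1·6² = 66 m; v ends 14 m/s.
x(12) = -5 + Σ Δx = 62 m.

62 m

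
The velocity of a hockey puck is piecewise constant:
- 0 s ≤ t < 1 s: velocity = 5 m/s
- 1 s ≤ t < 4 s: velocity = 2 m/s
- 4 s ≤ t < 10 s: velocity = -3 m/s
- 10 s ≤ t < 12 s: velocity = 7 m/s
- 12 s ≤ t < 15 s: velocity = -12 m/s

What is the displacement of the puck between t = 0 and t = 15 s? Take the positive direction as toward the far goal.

-29 m

Displacement is the signed area under the v-t curve.
0–1 s: 5 × 1 = 5 m
1–4 s: 2 × 3 = 6 m
4–10 s: -3 × 6 = -18 m
10–12 s: 7 × 2 = 14 m
12–15 s: -12 × 3 = -36 m
Net displacement = -29 m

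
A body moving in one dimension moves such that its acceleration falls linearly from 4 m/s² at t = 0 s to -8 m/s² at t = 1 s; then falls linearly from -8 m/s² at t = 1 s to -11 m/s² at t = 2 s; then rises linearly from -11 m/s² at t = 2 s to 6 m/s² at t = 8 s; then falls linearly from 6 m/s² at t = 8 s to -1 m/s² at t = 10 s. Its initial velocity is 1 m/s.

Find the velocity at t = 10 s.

Δv equals the area under the a-t graph; then v = v₀ + Δv.
0–1 s: ½(4 + -8)(1) = -2 m/s
1–2 s: ½(-8 + -11)(1) = -9.5 m/s
2–8 s: ½(-11 + 6)(6) = -15 m/s
8–10 s: ½(6 + -1)(2) = 5 m/s
Δv = -21.5 m/s, so v(10) = 1 + (-21.5) = -20.5 m/s.

-20.5 m/s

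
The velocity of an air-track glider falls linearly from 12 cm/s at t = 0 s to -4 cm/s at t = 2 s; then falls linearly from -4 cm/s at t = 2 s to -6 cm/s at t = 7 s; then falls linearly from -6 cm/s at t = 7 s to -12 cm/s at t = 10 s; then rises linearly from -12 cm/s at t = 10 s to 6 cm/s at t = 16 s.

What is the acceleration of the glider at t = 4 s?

Acceleration is the slope of the v-t graph on 2–7 s: (-6 − -4)/(7 − 2) = -0.4 cm/s².

-0.4 cm/s²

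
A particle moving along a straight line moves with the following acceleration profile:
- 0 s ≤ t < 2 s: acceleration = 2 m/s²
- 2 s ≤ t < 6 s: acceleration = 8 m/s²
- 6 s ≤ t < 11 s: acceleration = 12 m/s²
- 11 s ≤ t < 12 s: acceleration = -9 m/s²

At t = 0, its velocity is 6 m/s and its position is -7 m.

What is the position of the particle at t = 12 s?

On each constant-a segment, Δv = aΔt and Δx = v₀Δt + ½aΔt²; chain segment to segment.
0–2 s: v starts 6 m/s; Δx = 6·2 + ½·2·2² = 16 m; v ends 10 m/s.
2–6 s: v starts 10 m/s; Δx = 10·4 + ½·8·4² = 104 m; v ends 42 m/s.
6–11 s: v starts 42 m/s; Δx = 42·5 + ½·12·5² = 360 m; v ends 102 m/s.
11–12 s: v starts 102 m/s; Δx = 102·1 + ½·-9·1² = 97.5 m; v ends 93 m/s.
x(12) = -7 + Σ Δx = 570.5 m.

570.5 m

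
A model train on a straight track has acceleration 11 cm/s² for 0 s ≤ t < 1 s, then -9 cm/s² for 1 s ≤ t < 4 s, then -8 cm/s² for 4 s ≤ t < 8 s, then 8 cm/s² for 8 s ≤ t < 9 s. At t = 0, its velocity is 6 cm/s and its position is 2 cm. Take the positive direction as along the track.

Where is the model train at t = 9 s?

-118 cm

On each constant-a segment, Δv = aΔt and Δx = v₀Δt + ½aΔt²; chain segment to segment.
0–1 s: v starts 6 cm/s; Δx = 6·1 + ½·11·1² = 11.5 cm; v ends 17 cm/s.
1–4 s: v starts 17 cm/s; Δx = 17·3 + ½·-9·3² = 10.5 cm; v ends -10 cm/s.
4–8 s: v starts -10 cm/s; Δx = -10·4 + ½·-8·4² = -104 cm; v ends -42 cm/s.
8–9 s: v starts -42 cm/s; Δx = -42·1 + ½·8·1² = -38 cm; v ends -34 cm/s.
x(9) = 2 + Σ Δx = -118 cm.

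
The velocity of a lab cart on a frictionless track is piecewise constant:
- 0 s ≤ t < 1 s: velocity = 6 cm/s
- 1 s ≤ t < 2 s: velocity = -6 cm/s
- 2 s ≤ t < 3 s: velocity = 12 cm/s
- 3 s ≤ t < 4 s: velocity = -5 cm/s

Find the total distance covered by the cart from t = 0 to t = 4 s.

Total distance travelled is ∫|v| dt — sum the magnitudes of each area piece.
0–1 s: |6| × 1 = 6 cm
1–2 s: |-6| × 1 = 6 cm
2–3 s: |12| × 1 = 12 cm
3–4 s: |-5| × 1 = 5 cm
Total distance = 29 cm

29 cm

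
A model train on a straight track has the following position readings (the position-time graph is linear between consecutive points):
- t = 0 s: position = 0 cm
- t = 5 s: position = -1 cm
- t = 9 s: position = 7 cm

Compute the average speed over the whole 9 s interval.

Average speed = (total path length)/(elapsed time); on a piecewise-linear x-t graph the path length is Σ|Δx|.
0–5 s: |Δx| = |-1 − 0| = 1 cm
5–9 s: |Δx| = |7 − -1| = 8 cm
Total path = 9 cm; average speed = 9/9 = 1 cm/s.

1 cm/s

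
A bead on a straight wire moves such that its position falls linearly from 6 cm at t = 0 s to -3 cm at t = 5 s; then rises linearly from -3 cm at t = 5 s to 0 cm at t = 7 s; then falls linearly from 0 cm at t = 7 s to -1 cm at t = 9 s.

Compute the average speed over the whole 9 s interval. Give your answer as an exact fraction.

13/9 cm/s

Average speed = (total path length)/(elapsed time); on a piecewise-linear x-t graph the path length is Σ|Δx|.
0–5 s: |Δx| = |-3 − 6| = 9 cm
5–7 s: |Δx| = |0 − -3| = 3 cm
7–9 s: |Δx| = |-1 − 0| = 1 cm
Total path = 13 cm; average speed = 13/9 = 13/9 cm/s.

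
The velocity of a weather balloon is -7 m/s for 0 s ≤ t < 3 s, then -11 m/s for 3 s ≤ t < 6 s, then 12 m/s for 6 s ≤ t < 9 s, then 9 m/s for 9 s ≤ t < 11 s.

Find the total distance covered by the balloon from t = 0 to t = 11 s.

Total distance travelled is ∫|v| dt — sum the magnitudes of each area piece.
0–3 s: |-7| × 3 = 21 m
3–6 s: |-11| × 3 = 33 m
6–9 s: |12| × 3 = 36 m
9–11 s: |9| × 2 = 18 m
Total distance = 108 m

108 m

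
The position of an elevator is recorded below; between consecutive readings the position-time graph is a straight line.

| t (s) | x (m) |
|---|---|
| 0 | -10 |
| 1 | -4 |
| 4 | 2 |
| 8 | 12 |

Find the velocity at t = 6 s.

2.5 m/s

Velocity is the slope of the x-t graph on 4–8 s: (12 − 2)/(8 − 4) = 2.5 m/s.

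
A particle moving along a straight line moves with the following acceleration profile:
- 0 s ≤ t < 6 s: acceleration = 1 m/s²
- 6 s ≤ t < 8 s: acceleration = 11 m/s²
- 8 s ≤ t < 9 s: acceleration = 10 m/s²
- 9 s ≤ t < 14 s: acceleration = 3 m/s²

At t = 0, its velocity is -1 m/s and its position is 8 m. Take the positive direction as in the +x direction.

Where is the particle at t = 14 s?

On each constant-a segment, Δv = aΔt and Δx = v₀Δt + ½aΔt²; chain segment to segment.
0–6 s: v starts -1 m/s; Δx = -1·6 + ½·1·6² = 12 m; v ends 5 m/s.
6–8 s: v starts 5 m/s; Δx = 5·2 + ½·11·2² = 32 m; v ends 27 m/s.
8–9 s: v starts 27 m/s; Δx = 27·1 + ½·10·1² = 32 m; v ends 37 m/s.
9–14 s: v starts 37 m/s; Δx = 37·5 + ½·3·5² = 222.5 m; v ends 52 m/s.
x(14) = 8 + Σ Δx = 306.5 m.

306.5 m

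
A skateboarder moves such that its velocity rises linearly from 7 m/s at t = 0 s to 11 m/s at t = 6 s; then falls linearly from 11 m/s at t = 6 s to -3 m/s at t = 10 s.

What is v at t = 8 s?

4 m/s

On 6–10 s the graph is linear from 11 to -3 m/s: v(8) = 11 + (-3 − 11)·(8 − 6)/(10 − 6) = 4 m/s.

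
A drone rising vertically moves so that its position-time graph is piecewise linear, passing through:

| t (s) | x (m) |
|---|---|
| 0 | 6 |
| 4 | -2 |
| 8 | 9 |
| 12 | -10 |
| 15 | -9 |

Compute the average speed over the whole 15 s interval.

Average speed = (total path length)/(elapsed time); on a piecewise-linear x-t graph the path length is Σ|Δx|.
0–4 s: |Δx| = |-2 − 6| = 8 m
4–8 s: |Δx| = |9 − -2| = 11 m
8–12 s: |Δx| = |-10 − 9| = 19 m
12–15 s: |Δx| = |-9 − -10| = 1 m
Total path = 39 m; average speed = 39/15 = 2.6 m/s.

2.6 m/s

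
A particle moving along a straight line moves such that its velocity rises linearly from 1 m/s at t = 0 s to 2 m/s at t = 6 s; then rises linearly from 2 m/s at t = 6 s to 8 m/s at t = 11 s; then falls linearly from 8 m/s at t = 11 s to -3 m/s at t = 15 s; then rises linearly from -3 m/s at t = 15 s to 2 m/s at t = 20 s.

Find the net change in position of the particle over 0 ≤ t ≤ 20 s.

41.5 m

Displacement is the signed area under the v-t curve.
0–6 s: ½(1 + 2)(6) = 9 m
6–11 s: ½(2 + 8)(5) = 25 m
11–15 s: ½(8 + -3)(4) = 10 m
15–20 s: ½(-3 + 2)(5) = -2.5 m
Net displacement = 41.5 m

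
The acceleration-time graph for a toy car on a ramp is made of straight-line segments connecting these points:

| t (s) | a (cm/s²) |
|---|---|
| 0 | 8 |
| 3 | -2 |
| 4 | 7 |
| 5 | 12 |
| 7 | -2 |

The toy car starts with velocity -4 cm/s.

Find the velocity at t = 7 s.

27 cm/s

Δv equals the area under the a-t graph; then v = v₀ + Δv.
0–3 s: ½(8 + -2)(3) = 9 cm/s
3–4 s: ½(-2 + 7)(1) = 2.5 cm/s
4–5 s: ½(7 + 12)(1) = 9.5 cm/s
5–7 s: ½(12 + -2)(2) = 10 cm/s
Δv = 31 cm/s, so v(7) = -4 + (31) = 27 cm/s.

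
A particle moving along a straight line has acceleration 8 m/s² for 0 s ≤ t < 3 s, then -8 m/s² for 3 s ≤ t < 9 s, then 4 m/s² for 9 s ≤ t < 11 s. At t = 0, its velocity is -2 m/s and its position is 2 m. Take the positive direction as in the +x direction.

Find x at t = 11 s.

On each constant-a segment, Δv = aΔt and Δx = v₀Δt + ½aΔt²; chain segment to segment.
0–3 s: v starts -2 m/s; Δx = -2·3 + ½·8·3² = 30 m; v ends 22 m/s.
3–9 s: v starts 22 m/s; Δx = 22·6 + ½·-8·6² = -12 m; v ends -26 m/s.
9–11 s: v starts -26 m/s; Δx = -26·2 + ½·4·2² = -44 m; v ends -18 m/s.
x(11) = 2 + Σ Δx = -24 m.

-24 m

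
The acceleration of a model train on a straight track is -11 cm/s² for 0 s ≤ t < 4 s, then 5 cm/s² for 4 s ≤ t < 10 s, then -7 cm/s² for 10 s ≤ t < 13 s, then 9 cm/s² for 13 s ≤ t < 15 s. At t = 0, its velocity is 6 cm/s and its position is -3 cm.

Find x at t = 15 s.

On each constant-a segment, Δv = aΔt and Δx = v₀Δt + ½aΔt²; chain segment to segment.
0–4 s: v starts 6 cm/s; Δx = 6·4 + ½·-11·4² = -64 cm; v ends -38 cm/s.
4–10 s: v starts -38 cm/s; Δx = -38·6 + ½·5·6² = -138 cm; v ends -8 cm/s.
10–13 s: v starts -8 cm/s; Δx = -8·3 + ½·-7·3² = -55.5 cm; v ends -29 cm/s.
13–15 s: v starts -29 cm/s; Δx = -29·2 + ½·9·2² = -40 cm; v ends -11 cm/s.
x(15) = -3 + Σ Δx = -300.5 cm.

-300.5 cm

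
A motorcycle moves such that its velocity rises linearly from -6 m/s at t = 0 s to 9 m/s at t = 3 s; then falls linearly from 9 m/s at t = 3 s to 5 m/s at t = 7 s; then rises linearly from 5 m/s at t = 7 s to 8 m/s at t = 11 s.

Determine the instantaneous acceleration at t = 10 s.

Acceleration is the slope of the v-t graph on 7–11 s: (8 − 5)/(11 − 7) = 0.75 m/s².

0.75 m/s²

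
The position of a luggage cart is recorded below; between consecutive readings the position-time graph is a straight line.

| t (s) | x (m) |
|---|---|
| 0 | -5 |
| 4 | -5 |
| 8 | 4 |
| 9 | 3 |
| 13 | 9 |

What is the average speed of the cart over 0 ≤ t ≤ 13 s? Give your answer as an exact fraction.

Average speed = (total path length)/(elapsed time); on a piecewise-linear x-t graph the path length is Σ|Δx|.
0–4 s: |Δx| = |-5 − -5| = 0 m
4–8 s: |Δx| = |4 − -5| = 9 m
8–9 s: |Δx| = |3 − 4| = 1 m
9–13 s: |Δx| = |9 − 3| = 6 m
Total path = 16 m; average speed = 16/13 = 16/13 m/s.

16/13 m/s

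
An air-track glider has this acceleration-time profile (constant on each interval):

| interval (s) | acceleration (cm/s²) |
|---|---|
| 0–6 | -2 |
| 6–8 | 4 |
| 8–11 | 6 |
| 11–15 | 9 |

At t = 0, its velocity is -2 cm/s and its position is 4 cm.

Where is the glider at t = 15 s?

On each constant-a segment, Δv = aΔt and Δx = v₀Δt + ½aΔt²; chain segment to segment.
0–6 s: v starts -2 cm/s; Δx = -2·6 + ½·-2·6² = -48 cm; v ends -14 cm/s.
6–8 s: v starts -14 cm/s; Δx = -14·2 + ½·4·2² = -20 cm; v ends -6 cm/s.
8–11 s: v starts -6 cm/s; Δx = -6·3 + ½·6·3² = 9 cm; v ends 12 cm/s.
11–15 s: v starts 12 cm/s; Δx = 12·4 + ½·9·4² = 120 cm; v ends 48 cm/s.
x(15) = 4 + Σ Δx = 65 cm.

65 cm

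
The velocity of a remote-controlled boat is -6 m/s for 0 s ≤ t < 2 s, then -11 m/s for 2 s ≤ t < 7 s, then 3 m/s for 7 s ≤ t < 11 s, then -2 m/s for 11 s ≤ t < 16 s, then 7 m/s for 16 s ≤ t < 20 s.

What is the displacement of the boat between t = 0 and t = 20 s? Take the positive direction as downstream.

Displacement is the signed area under the v-t curve.
0–2 s: -6 × 2 = -12 m
2–7 s: -11 × 5 = -55 m
7–11 s: 3 × 4 = 12 m
11–16 s: -2 × 5 = -10 m
16–20 s: 7 × 4 = 28 m
Net displacement = -37 m

-37 m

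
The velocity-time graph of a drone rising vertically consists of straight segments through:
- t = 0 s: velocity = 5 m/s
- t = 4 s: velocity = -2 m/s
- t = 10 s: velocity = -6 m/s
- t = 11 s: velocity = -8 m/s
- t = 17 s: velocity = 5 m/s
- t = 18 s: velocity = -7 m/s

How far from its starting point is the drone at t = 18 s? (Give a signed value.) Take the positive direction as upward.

Net displacement equals the area under the velocity-time graph (areas below the axis count negative).
0–4 s: ½(5 + -2)(4) = 6 m
4–10 s: ½(-2 + -6)(6) = -24 m
10–11 s: ½(-6 + -8)(1) = -7 m
11–17 s: ½(-8 + 5)(6) = -9 m
17–18 s: ½(5 + -7)(1) = -1 m
Net displacement = -35 m

-35 m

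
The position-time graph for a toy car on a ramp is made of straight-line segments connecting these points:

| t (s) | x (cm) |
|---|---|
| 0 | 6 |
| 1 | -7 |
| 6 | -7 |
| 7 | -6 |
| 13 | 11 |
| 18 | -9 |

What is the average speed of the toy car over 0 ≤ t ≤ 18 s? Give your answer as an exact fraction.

17/6 cm/s

Average speed = (total path length)/(elapsed time); on a piecewise-linear x-t graph the path length is Σ|Δx|.
0–1 s: |Δx| = |-7 − 6| = 13 cm
1–6 s: |Δx| = |-7 − -7| = 0 cm
6–7 s: |Δx| = |-6 − -7| = 1 cm
7–13 s: |Δx| = |11 − -6| = 17 cm
13–18 s: |Δx| = |-9 − 11| = 20 cm
Total path = 51 cm; average speed = 51/18 = 17/6 cm/s.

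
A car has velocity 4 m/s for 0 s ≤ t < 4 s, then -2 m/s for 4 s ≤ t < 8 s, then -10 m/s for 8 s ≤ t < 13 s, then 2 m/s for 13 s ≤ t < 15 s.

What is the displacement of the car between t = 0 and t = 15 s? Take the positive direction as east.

Displacement is the signed area under the v-t curve.
0–4 s: 4 × 4 = 16 m
4–8 s: -2 × 4 = -8 m
8–13 s: -10 × 5 = -50 m
13–15 s: 2 × 2 = 4 m
Net displacement = -38 m

-38 m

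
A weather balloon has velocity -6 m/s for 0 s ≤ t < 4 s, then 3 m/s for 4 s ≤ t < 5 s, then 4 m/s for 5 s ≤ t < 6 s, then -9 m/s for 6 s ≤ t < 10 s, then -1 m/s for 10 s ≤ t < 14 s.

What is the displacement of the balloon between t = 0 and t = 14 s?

-57 m

Net displacement equals the area under the velocity-time graph (areas below the axis count negative).
0–4 s: -6 × 4 = -24 m
4–5 s: 3 × 1 = 3 m
5–6 s: 4 × 1 = 4 m
6–10 s: -9 × 4 = -36 m
10–14 s: -1 × 4 = -4 m
Net displacement = -57 m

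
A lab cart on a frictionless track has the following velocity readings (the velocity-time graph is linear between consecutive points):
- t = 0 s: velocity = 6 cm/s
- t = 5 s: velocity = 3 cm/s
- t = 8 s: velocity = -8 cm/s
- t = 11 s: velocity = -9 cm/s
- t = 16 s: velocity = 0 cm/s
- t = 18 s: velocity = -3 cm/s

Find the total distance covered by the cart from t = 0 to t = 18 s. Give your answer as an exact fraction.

Distance (not displacement) is the total path length: add the absolute areas under v-t.
0–5 s: |½(6 + 3)(5)| = 22.5 cm
5–8 s: v = 0 at t = 64/11 s; triangle areas 27/22 + 96/11 = 219/22 cm
8–11 s: |½(-8 + -9)(3)| = 25.5 cm
11–16 s: |½(-9 + 0)(5)| = 22.5 cm
16–18 s: |½(0 + -3)(2)| = 3 cm
Total distance = 918/11 cm

918/11 cm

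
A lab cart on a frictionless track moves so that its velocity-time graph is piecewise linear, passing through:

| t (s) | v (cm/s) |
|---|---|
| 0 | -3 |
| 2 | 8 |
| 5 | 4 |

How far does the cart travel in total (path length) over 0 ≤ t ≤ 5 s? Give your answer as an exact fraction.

Distance (not displacement) is the total path length: add the absolute areas under v-t.
0–2 s: v = 0 at t = 6/11 s; triangle areas 9/11 + 64/11 = 73/11 cm
2–5 s: |½(8 + 4)(3)| = 18 cm
Total distance = 271/11 cm

271/11 cm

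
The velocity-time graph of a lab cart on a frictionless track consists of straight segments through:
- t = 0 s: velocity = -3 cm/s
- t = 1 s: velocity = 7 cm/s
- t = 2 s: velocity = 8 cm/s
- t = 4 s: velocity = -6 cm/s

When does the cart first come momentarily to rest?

v changes sign on 0–1 s (from -3 to 7); the graph is linear there, so v = 0 at t = 0 + (3)·(1 − 0)/(7 − -3) = 0.3 s.

t = 0.3 s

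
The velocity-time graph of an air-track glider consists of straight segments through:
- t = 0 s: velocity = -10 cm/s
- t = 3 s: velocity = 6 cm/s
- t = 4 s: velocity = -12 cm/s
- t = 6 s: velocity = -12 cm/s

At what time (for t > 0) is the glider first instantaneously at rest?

v changes sign on 0–3 s (from -10 to 6); the graph is linear there, so v = 0 at t = 0 + (10)·(3 − 0)/(6 − -10) = 1.875 s.

t = 1.875 s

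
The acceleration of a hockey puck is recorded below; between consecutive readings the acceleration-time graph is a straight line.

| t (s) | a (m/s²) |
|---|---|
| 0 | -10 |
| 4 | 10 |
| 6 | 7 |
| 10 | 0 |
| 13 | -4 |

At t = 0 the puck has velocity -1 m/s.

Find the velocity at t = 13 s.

Δv equals the area under the a-t graph; then v = v₀ + Δv.
0–4 s: ½(-10 + 10)(4) = 0 m/s
4–6 s: ½(10 + 7)(2) = 17 m/s
6–10 s: ½(7 + 0)(4) = 14 m/s
10–13 s: ½(0 + -4)(3) = -6 m/s
Δv = 25 m/s, so v(13) = -1 + (25) = 24 m/s.

24 m/s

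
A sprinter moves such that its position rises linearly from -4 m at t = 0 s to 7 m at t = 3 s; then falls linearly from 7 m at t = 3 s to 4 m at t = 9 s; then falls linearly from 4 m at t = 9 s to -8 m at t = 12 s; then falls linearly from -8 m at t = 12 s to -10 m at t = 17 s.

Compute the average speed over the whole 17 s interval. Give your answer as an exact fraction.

Average speed = (total path length)/(elapsed time); on a piecewise-linear x-t graph the path length is Σ|Δx|.
0–3 s: |Δx| = |7 − -4| = 11 m
3–9 s: |Δx| = |4 − 7| = 3 m
9–12 s: |Δx| = |-8 − 4| = 12 m
12–17 s: |Δx| = |-10 − -8| = 2 m
Total path = 28 m; average speed = 28/17 = 28/17 m/s.

28/17 m/s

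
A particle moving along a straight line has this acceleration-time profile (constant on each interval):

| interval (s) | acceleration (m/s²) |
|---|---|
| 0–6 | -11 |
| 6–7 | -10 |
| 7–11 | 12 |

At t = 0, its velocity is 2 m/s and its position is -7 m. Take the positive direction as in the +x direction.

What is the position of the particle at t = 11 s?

-462 m

On each constant-a segment, Δv = aΔt and Δx = v₀Δt + ½aΔt²; chain segment to segment.
0–6 s: v starts 2 m/s; Δx = 2·6 + ½·-11·6² = -186 m; v ends -64 m/s.
6–7 s: v starts -64 m/s; Δx = -64·1 + ½·-10·1² = -69 m; v ends -74 m/s.
7–11 s: v starts -74 m/s; Δx = -74·4 + ½·12·4² = -200 m; v ends -26 m/s.
x(11) = -7 + Σ Δx = -462 m.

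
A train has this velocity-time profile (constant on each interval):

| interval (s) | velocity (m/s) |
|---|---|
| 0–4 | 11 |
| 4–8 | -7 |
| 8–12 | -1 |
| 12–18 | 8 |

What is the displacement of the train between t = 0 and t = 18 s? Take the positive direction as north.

60 m

Displacement is the signed area under the v-t curve.
0–4 s: 11 × 4 = 44 m
4–8 s: -7 × 4 = -28 m
8–12 s: -1 × 4 = -4 m
12–18 s: 8 × 6 = 48 m
Net displacement = 60 m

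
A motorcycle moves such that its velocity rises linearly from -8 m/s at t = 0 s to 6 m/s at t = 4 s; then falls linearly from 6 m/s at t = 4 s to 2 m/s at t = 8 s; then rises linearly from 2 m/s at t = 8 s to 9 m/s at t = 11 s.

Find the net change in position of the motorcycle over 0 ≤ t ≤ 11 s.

Displacement is the signed area under the v-t curve.
0–4 s: ½(-8 + 6)(4) = -4 m
4–8 s: ½(6 + 2)(4) = 16 m
8–11 s: ½(2 + 9)(3) = 16.5 m
Net displacement = 28.5 m

28.5 m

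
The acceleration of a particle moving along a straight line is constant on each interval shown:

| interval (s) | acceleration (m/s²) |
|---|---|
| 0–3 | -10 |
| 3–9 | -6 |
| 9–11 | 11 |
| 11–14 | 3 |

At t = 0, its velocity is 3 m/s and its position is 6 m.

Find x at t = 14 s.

-513.5 m

On each constant-a segment, Δv = aΔt and Δx = v₀Δt + ½aΔt²; chain segment to segment.
0–3 s: v starts 3 m/s; Δx = 3·3 + ½·-10·3² = -36 m; v ends -27 m/s.
3–9 s: v starts -27 m/s; Δx = -27·6 + ½·-6·6² = -270 m; v ends -63 m/s.
9–11 s: v starts -63 m/s; Δx = -63·2 + ½·11·2² = -104 m; v ends -41 m/s.
11–14 s: v starts -41 m/s; Δx = -41·3 + ½·3·3² = -109.5 m; v ends -32 m/s.
x(14) = 6 + Σ Δx = -513.5 m.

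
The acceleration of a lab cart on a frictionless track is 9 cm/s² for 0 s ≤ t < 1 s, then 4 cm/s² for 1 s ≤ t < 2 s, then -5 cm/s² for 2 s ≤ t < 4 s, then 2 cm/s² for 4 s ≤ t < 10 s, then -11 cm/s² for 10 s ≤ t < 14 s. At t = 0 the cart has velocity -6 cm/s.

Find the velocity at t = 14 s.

Δv equals the area under the a-t graph; then v = v₀ + Δv.
0–1 s: 9 × 1 = 9 cm/s
1–2 s: 4 × 1 = 4 cm/s
2–4 s: -5 × 2 = -10 cm/s
4–10 s: 2 × 6 = 12 cm/s
10–14 s: -11 × 4 = -44 cm/s
Δv = -29 cm/s, so v(14) = -6 + (-29) = -35 cm/s.

-35 cm/s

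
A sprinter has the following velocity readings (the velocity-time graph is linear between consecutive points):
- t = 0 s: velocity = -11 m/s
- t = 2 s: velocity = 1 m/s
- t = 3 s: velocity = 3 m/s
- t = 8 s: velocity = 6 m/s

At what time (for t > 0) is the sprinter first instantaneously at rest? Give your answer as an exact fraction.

v changes sign on 0–2 s (from -11 to 1); the graph is linear there, so v = 0 at t = 0 + (11)·(2 − 0)/(1 − -11) = 11/6 s.

t = 11/6 s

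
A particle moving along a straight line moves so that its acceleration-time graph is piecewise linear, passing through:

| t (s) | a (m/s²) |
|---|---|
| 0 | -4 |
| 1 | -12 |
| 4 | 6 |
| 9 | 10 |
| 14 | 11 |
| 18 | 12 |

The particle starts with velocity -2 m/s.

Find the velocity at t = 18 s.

119.5 m/s

Δv equals the area under the a-t graph; then v = v₀ + Δv.
0–1 s: ½(-4 + -12)(1) = -8 m/s
1–4 s: ½(-12 + 6)(3) = -9 m/s
4–9 s: ½(6 + 10)(5) = 40 m/s
9–14 s: ½(10 + 11)(5) = 52.5 m/s
14–18 s: ½(11 + 12)(4) = 46 m/s
Δv = 121.5 m/s, so v(18) = -2 + (121.5) = 119.5 m/s.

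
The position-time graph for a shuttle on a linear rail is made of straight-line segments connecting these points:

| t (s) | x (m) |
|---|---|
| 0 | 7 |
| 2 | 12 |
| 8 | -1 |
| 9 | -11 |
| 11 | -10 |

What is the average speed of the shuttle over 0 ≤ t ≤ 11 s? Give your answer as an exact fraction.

Average speed = (total path length)/(elapsed time); on a piecewise-linear x-t graph the path length is Σ|Δx|.
0–2 s: |Δx| = |12 − 7| = 5 m
2–8 s: |Δx| = |-1 − 12| = 13 m
8–9 s: |Δx| = |-11 − -1| = 10 m
9–11 s: |Δx| = |-10 − -11| = 1 m
Total path = 29 m; average speed = 29/11 = 29/11 m/s.

29/11 m/s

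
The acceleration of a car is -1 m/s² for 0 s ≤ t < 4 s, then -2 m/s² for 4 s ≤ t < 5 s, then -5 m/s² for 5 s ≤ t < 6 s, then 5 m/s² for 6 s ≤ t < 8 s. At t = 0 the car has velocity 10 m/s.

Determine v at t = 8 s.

9 m/s

Δv equals the area under the a-t graph; then v = v₀ + Δv.
0–4 s: -1 × 4 = -4 m/s
4–5 s: -2 × 1 = -2 m/s
5–6 s: -5 × 1 = -5 m/s
6–8 s: 5 × 2 = 10 m/s
Δv = -1 m/s, so v(8) = 10 + (-1) = 9 m/s.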